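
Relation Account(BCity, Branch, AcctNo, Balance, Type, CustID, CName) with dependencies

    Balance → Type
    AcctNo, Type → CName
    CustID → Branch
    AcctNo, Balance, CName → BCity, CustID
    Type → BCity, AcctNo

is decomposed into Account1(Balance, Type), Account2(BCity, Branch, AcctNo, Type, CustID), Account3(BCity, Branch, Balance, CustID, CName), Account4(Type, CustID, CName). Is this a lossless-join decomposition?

Chase test. Columns are BCity, Branch, AcctNo, Balance, Type, CustID, CName; row i has aⱼ where attribute j ∈ Accounti, else bᵢⱼ.
Initial tableau (one row per fragment):
  row 1: b11 b12 b13 a4 a5 b16 b17
  row 2: a1 a2 a3 b24 a5 a6 b27
  row 3: a1 a2 b33 a4 b35 a6 a7
  row 4: b41 b42 b43 b44 a5 a6 a7
Rows 1 and 3 agree on Balance; apply Balance→Type and equate their Type entries.
Rows 2 and 4 agree on CustID; apply CustID→Branch and equate their Branch entries.
Rows 1 and 2 agree on Type; apply Type→BCity, AcctNo and equate their BCity, AcctNo entries.
Rows 1 and 3 agree on Type; apply Type→BCity, AcctNo and equate their BCity, AcctNo entries.
Rows 1 and 4 agree on Type; apply Type→BCity, AcctNo and equate their BCity, AcctNo entries.
Rows 1 and 2 agree on AcctNo, Type; apply AcctNo, Type→CName and equate their CName entries.
Rows 1 and 3 agree on AcctNo, Type; apply AcctNo, Type→CName and equate their CName entries.
Rows 1 and 3 agree on AcctNo, Balance, CName; apply AcctNo, Balance, CName→BCity, CustID and equate their BCity, CustID entries.
Rows 1 and 2 agree on CustID; apply CustID→Branch and equate their Branch entries.
Row 1 is now all distinguished symbols — the join is lossless.

Yes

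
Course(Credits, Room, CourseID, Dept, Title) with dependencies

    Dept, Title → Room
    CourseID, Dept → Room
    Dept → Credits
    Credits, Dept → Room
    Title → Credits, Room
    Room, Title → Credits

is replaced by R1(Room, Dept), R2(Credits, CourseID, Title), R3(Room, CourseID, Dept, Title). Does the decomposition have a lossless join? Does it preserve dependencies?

Lossless test (chase): Rows 1 and 3 agree on Dept; apply Dept→Credits and equate their Credits entries. Rows 2 and 3 agree on Title; apply Title→Credits, Room and equate their Credits, Room entries. Row 3 is now all distinguished symbols — the join is lossless.
Dependency preservation: the restricted closure of {Dept} across the fragments never reaches {Credits}, so Dept → Credits cannot be enforced without a join — not preserved.

lossless but not dependency-preserving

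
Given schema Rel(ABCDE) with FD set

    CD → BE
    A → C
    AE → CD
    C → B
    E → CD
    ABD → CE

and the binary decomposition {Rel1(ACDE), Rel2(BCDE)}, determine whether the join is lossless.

Yes

Common attributes: Rel1 ∩ Rel2 = {CDE}.
Closure of {CDE}: CD → BE applies, adding B. So (CDE)⁺ = {BCDE}.
This closure contains every attribute of Rel2, so Rel1 ∩ Rel2 → Rel2. The join is lossless.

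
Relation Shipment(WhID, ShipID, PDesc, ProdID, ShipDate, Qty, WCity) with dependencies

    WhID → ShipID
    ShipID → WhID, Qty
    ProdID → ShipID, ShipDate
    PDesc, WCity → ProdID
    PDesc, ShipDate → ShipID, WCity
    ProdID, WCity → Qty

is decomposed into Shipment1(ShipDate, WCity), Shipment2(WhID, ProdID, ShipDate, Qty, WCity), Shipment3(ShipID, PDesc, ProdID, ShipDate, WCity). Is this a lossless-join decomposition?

Chase test. Columns are WhID, ShipID, PDesc, ProdID, ShipDate, Qty, WCity; row i has aⱼ where attribute j ∈ Shipmenti, else bᵢⱼ.
Initial tableau (one row per fragment):
  row 1: b11 b12 b13 b14 a5 b16 a7
  row 2: a1 b22 b23 a4 a5 a6 a7
  row 3: b31 a2 a3 a4 a5 b36 a7
Rows 2 and 3 agree on ProdID; apply ProdID→ShipID, ShipDate and equate their ShipID, ShipDate entries.
Rows 2 and 3 agree on ProdID, WCity; apply ProdID, WCity→Qty and equate their Qty entries.
Rows 2 and 3 agree on ShipID; apply ShipID→WhID, Qty and equate their WhID, Qty entries.
Row 3 is now all distinguished symbols — the join is lossless.

Yes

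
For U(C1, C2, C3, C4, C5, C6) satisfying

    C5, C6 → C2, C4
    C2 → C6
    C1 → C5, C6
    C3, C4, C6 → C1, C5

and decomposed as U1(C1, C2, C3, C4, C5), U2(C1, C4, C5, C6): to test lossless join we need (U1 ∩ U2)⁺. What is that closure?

U1 ∩ U2 = {C1, C4, C5}.
C1 → C5, C6 applies, adding C6
C5, C6 → C2, C4 applies, adding C2
Closure: {C1, C2, C4, C5, C6}.

C1, C2, C4, C5, C6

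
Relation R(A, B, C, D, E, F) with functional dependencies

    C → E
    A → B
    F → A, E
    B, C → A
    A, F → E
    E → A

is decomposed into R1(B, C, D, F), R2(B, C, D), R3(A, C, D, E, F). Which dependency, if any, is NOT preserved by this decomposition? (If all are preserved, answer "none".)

A → B

Check A → B: no single fragment contains all of {A, B}, and the restricted closure of {A} across the fragments never reaches {B}.
C → E is preserved.
F → A, E is preserved.
B, C → A is preserved.
A, F → E is preserved.
E → A is preserved.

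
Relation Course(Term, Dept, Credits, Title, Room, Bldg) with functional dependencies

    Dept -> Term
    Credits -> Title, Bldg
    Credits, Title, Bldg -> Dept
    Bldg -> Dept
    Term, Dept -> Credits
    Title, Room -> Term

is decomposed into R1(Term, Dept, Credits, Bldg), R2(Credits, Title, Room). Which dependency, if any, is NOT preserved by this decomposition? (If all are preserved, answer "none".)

Title, Room -> Term

Check Title, Room → Term: no single fragment contains all of {Term, Title, Room}, and the restricted closure of {Title, Room} across the fragments never reaches {Term}.
Dept → Term is preserved.
Credits → Title, Bldg is preserved.
Credits, Title, Bldg → Dept is preserved.
Bldg → Dept is preserved.
Term, Dept → Credits is preserved.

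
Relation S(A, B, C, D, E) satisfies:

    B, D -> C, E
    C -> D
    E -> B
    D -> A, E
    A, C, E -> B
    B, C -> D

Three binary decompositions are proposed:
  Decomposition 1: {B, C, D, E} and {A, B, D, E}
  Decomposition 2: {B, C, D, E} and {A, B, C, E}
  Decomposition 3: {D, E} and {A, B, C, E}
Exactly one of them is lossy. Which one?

Decomposition 3

Decomposition 1: common = {B, D, E}, closure = {A, B, C, D, E} → lossless.
Decomposition 2: common = {B, C, E}, closure = {A, B, C, D, E} → lossless.
Decomposition 3: common = {E}, closure = {B, E} → lossy.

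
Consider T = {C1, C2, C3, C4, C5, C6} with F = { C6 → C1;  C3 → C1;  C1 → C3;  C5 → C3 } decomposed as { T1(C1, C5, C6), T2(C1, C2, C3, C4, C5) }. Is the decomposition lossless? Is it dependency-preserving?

Lossless test: (C1, C5)⁺ = {C1, C3, C5}, which is a superkey of neither fragment — lossy.
Dependency preservation: every FD's attributes lie within a single fragment, so each can be enforced locally — preserved.

lossy but dependency-preserving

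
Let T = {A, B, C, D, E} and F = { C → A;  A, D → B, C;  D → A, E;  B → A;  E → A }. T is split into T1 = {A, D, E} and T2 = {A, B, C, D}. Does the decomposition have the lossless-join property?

Yes

Common attributes: T1 ∩ T2 = {A, D}.
Closure of {A, D}: A, D → B, C applies, adding B, C; D → A, E applies, adding E. So (A, D)⁺ = {A, B, C, D, E}.
This closure contains every attribute of T1, so T1 ∩ T2 → T1. The join is lossless.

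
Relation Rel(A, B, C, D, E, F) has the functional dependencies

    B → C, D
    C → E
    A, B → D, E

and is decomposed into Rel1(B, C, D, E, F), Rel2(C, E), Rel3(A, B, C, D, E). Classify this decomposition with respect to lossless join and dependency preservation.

lossy but dependency-preserving

Lossless test (chase): applying each FD to every pair of rows produces no changes in the tableau, so no row becomes fully distinguished — the join is lossy.
Dependency preservation: every FD's attributes lie within a single fragment, so each can be enforced locally — preserved.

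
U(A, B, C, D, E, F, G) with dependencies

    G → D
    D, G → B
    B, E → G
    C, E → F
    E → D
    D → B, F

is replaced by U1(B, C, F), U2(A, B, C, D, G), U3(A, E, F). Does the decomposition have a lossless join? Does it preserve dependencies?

lossy and not dependency-preserving

Lossless test (chase): applying each FD to every pair of rows produces no changes in the tableau, so no row becomes fully distinguished — the join is lossy.
Dependency preservation: the restricted closure of {B, E} across the fragments never reaches {G}, so B, E → G cannot be enforced without a join — not preserved.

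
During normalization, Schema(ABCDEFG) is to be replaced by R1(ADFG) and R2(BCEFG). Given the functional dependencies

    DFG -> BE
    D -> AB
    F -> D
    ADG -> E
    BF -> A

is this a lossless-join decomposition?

Common attributes: R1 ∩ R2 = {FG}.
Closure of {FG}: F → D applies, adding D; DFG → BE applies, adding BE; D → AB applies, adding A. So (FG)⁺ = {ABDEFG}.
This closure contains every attribute of R1, so R1 ∩ R2 → R1. The join is lossless.

Yes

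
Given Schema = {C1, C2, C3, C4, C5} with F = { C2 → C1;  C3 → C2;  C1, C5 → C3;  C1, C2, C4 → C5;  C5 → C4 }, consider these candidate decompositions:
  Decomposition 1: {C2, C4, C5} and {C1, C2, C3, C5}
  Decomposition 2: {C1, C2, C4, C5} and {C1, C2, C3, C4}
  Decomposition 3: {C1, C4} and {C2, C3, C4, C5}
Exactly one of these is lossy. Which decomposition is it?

Decomposition 3

Decomposition 1: common = {C2, C5}, closure = {C1, C2, C3, C4, C5} → lossless.
Decomposition 2: common = {C1, C2, C4}, closure = {C1, C2, C3, C4, C5} → lossless.
Decomposition 3: common = {C4}, closure = {C4} → lossy.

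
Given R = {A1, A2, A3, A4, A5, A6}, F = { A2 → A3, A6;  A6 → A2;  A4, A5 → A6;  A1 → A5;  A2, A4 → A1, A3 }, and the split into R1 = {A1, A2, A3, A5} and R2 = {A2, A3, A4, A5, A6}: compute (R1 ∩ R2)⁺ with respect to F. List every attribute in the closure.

R1 ∩ R2 = {A2, A3, A5}.
A2 → A3, A6 applies, adding A6
Closure: {A2, A3, A5, A6}.

A2, A3, A5, A6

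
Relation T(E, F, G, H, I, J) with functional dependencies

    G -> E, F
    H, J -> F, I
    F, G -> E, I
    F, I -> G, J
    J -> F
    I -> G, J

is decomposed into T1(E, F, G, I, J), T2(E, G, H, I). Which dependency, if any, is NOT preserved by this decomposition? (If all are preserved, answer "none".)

Check H, J → F, I: no single fragment contains all of {F, H, I, J}, and the restricted closure of {H, J} across the fragments never reaches {F, I}.
G → E, F is preserved.
F, G → E, I is preserved.
F, I → G, J is preserved.
J → F is preserved.
I → G, J is preserved.

H, J -> F, I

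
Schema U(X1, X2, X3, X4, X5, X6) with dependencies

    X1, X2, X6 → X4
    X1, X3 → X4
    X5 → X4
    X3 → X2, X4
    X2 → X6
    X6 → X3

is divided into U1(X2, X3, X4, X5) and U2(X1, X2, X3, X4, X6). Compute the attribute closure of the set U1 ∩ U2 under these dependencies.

U1 ∩ U2 = {X2, X3, X4}.
X2 → X6 applies, adding X6
Closure: {X2, X3, X4, X6}.

X2, X3, X4, X6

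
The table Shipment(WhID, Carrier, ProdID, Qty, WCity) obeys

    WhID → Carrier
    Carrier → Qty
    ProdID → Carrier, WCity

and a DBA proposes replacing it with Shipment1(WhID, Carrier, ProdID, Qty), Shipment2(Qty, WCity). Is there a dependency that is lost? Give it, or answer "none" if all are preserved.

Check ProdID → Carrier, WCity: no single fragment contains all of {Carrier, ProdID, WCity}, and the restricted closure of {ProdID} across the fragments never reaches {Carrier, WCity}.
WhID → Carrier is preserved.
Carrier → Qty is preserved.

ProdID → Carrier, WCity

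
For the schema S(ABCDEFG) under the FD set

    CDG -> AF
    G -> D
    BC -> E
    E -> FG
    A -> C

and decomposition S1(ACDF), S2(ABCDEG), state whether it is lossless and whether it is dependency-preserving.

Lossless test: (ACD)⁺ = {ACD}, which is a superkey of neither fragment — lossy.
Dependency preservation: the restricted closure of {CDG} across the fragments never reaches {AF}, so CDG → AF cannot be enforced without a join — not preserved.

lossy and not dependency-preserving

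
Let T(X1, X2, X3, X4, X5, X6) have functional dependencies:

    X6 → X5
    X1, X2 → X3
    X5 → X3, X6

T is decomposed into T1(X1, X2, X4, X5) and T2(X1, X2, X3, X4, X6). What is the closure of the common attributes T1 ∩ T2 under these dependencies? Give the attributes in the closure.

X1, X2, X3, X4

T1 ∩ T2 = {X1, X2, X4}.
X1, X2 → X3 applies, adding X3
Closure: {X1, X2, X3, X4}.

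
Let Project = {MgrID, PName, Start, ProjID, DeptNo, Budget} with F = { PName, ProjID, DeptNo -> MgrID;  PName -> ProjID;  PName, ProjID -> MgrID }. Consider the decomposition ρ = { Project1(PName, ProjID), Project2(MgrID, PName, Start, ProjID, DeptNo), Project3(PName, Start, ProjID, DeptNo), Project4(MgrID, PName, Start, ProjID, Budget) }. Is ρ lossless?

No

Chase test. Columns are MgrID, PName, Start, ProjID, DeptNo, Budget; row i has aⱼ where attribute j ∈ Projecti, else bᵢⱼ.
Initial tableau (one row per fragment):
  row 1: b11 a2 b13 a4 b15 b16
  row 2: a1 a2 a3 a4 a5 b26
  row 3: b31 a2 a3 a4 a5 b36
  row 4: a1 a2 a3 a4 b45 a6
Rows 2 and 3 agree on PName, ProjID, DeptNo; apply PName, ProjID, DeptNo→MgrID and equate their MgrID entries.
Rows 1 and 2 agree on PName, ProjID; apply PName, ProjID→MgrID and equate their MgrID entries.
No row becomes fully distinguished — the join is lossy.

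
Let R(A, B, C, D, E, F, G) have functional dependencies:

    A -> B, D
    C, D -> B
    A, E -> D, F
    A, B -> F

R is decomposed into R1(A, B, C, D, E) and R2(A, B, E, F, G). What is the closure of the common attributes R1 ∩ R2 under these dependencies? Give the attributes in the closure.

R1 ∩ R2 = {A, B, E}.
A → B, D applies, adding D
A, E → D, F applies, adding F
Closure: {A, B, D, E, F}.

A, B, D, E, F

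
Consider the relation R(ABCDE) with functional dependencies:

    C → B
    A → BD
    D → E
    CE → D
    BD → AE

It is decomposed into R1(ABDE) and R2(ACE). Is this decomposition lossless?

Yes

Common attributes: R1 ∩ R2 = {AE}.
Closure of {AE}: A → BD applies, adding BD. So (AE)⁺ = {ABDE}.
This closure contains every attribute of R1, so R1 ∩ R2 → R1. The join is lossless.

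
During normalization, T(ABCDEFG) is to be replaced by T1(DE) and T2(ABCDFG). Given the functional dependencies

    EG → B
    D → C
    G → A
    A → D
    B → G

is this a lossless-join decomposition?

Common attributes: T1 ∩ T2 = {D}.
Closure of {D}: D → C applies, adding C. So (D)⁺ = {CD}.
The closure contains neither all of T1 = {DE} nor all of T2 = {ABCDFG}, so the common attributes are not a superkey of either fragment. The join is lossy.

No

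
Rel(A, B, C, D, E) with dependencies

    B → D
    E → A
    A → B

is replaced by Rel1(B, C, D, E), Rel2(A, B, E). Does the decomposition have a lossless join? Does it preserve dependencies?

Lossless test: (B, E)⁺ = {A, B, D, E}, which contains all of one fragment — lossless.
Dependency preservation: every FD's attributes lie within a single fragment, so each can be enforced locally — preserved.

lossless and dependency-preserving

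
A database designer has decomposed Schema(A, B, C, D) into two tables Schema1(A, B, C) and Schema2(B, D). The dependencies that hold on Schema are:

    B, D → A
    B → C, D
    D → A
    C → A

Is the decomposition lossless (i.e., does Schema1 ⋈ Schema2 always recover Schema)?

Common attributes: Schema1 ∩ Schema2 = {B}.
Closure of {B}: B → C, D applies, adding C, D; D → A applies, adding A. So (B)⁺ = {A, B, C, D}.
This closure contains every attribute of Schema1, so Schema1 ∩ Schema2 → Schema1. The join is lossless.

Yes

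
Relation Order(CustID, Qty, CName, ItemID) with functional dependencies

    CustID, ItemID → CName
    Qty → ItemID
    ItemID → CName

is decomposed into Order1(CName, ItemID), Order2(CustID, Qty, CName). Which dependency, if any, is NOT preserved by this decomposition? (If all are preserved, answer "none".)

Check Qty → ItemID: no single fragment contains all of {Qty, ItemID}, and the restricted closure of {Qty} across the fragments never reaches {ItemID}.
CustID, ItemID → CName is preserved.
ItemID → CName is preserved.

Qty → ItemID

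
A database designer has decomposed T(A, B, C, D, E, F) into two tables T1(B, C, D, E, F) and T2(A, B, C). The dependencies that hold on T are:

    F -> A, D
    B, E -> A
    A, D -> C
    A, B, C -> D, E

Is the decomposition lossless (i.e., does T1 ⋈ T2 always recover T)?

No

Common attributes: T1 ∩ T2 = {B, C}.
No dependency enlarges {B, C}, so (B, C)⁺ = {B, C}.
The closure contains neither all of T1 = {B, C, D, E, F} nor all of T2 = {A, B, C}, so the common attributes are not a superkey of either fragment. The join is lossy.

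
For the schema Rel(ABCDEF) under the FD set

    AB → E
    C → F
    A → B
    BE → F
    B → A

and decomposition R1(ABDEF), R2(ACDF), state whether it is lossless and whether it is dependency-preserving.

Lossless test: (ADF)⁺ = {ABDEF}, which contains all of one fragment — lossless.
Dependency preservation: every FD's attributes lie within a single fragment, so each can be enforced locally — preserved.

lossless and dependency-preserving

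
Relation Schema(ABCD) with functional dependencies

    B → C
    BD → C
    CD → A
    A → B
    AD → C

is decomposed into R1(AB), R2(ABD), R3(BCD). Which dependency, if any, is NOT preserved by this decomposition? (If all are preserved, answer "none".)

B → C lies within R3.
BD → C lies within R3.
CD → A: restricted closure across fragments reaches A.
A → B lies within R1.
AD → C: restricted closure across fragments reaches C.
Every dependency is enforceable on the fragments, so the decomposition is dependency-preserving.

none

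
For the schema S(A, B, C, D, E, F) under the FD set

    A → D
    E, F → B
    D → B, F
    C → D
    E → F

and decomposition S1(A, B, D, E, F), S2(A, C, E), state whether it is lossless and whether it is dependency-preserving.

lossless but not dependency-preserving

Lossless test: (A, E)⁺ = {A, B, D, E, F}, which contains all of one fragment — lossless.
Dependency preservation: the restricted closure of {C} across the fragments never reaches {D}, so C → D cannot be enforced without a join — not preserved.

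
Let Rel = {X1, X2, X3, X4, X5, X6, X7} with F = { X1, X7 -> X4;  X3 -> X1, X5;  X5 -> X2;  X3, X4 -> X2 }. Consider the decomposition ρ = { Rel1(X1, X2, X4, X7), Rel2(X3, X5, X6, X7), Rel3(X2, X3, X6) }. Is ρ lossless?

No

Chase test. Columns are X1, X2, X3, X4, X5, X6, X7; row i has aⱼ where attribute j ∈ Reli, else bᵢⱼ.
Initial tableau (one row per fragment):
  row 1: a1 a2 b13 a4 b15 b16 a7
  row 2: b21 b22 a3 b24 a5 a6 a7
  row 3: b31 a2 a3 b34 b35 a6 b37
Rows 2 and 3 agree on X3; apply X3→X1, X5 and equate their X1, X5 entries.
Rows 2 and 3 agree on X5; apply X5→X2 and equate their X2 entries.
No row becomes fully distinguished — the join is lossy.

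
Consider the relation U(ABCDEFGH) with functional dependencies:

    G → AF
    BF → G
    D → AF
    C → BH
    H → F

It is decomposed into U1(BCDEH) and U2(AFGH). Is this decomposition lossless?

No

Common attributes: U1 ∩ U2 = {H}.
Closure of {H}: H → F applies, adding F. So (H)⁺ = {FH}.
The closure contains neither all of U1 = {BCDEH} nor all of U2 = {AFGH}, so the common attributes are not a superkey of either fragment. The join is lossy.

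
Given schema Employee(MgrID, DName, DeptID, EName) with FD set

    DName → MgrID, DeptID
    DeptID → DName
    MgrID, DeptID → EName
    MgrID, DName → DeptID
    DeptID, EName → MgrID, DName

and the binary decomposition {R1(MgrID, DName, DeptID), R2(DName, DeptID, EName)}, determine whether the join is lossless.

Common attributes: R1 ∩ R2 = {DName, DeptID}.
Closure of {DName, DeptID}: DName → MgrID, DeptID applies, adding MgrID; MgrID, DeptID → EName applies, adding EName. So (DName, DeptID)⁺ = {MgrID, DName, DeptID, EName}.
This closure contains every attribute of R1, so R1 ∩ R2 → R1. The join is lossless.

Yes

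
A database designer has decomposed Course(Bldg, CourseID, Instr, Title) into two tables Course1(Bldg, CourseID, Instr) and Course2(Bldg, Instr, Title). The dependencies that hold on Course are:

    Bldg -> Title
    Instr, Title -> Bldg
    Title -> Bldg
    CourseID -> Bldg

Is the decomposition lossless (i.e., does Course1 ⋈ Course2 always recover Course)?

Common attributes: Course1 ∩ Course2 = {Bldg, Instr}.
Closure of {Bldg, Instr}: Bldg → Title applies, adding Title. So (Bldg, Instr)⁺ = {Bldg, Instr, Title}.
This closure contains every attribute of Course2, so Course1 ∩ Course2 → Course2. The join is lossless.

Yes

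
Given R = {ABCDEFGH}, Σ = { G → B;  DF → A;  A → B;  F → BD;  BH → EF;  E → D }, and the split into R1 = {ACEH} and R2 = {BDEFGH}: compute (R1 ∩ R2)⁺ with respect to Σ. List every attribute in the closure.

R1 ∩ R2 = {EH}.
E → D applies, adding D
Closure: {DEH}.

DEH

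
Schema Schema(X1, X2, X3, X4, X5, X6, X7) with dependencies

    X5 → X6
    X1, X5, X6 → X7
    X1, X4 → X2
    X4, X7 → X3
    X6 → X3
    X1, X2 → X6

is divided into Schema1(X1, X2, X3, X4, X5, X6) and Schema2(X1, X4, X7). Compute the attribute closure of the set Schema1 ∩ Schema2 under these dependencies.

Schema1 ∩ Schema2 = {X1, X4}.
X1, X4 → X2 applies, adding X2
X1, X2 → X6 applies, adding X6
X6 → X3 applies, adding X3
Closure: {X1, X2, X3, X4, X6}.

X1, X2, X3, X4, X6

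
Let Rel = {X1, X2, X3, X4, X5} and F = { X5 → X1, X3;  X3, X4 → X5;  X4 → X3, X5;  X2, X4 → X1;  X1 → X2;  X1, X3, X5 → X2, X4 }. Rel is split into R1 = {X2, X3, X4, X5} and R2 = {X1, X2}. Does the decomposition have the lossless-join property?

No

Common attributes: R1 ∩ R2 = {X2}.
No dependency enlarges {X2}, so (X2)⁺ = {X2}.
The closure contains neither all of R1 = {X2, X3, X4, X5} nor all of R2 = {X1, X2}, so the common attributes are not a superkey of either fragment. The join is lossy.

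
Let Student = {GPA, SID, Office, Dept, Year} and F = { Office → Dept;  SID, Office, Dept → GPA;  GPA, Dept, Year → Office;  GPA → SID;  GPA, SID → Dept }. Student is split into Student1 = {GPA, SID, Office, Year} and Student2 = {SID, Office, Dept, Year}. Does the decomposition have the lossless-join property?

Yes

Common attributes: Student1 ∩ Student2 = {SID, Office, Year}.
Closure of {SID, Office, Year}: Office → Dept applies, adding Dept; SID, Office, Dept → GPA applies, adding GPA. So (SID, Office, Year)⁺ = {GPA, SID, Office, Dept, Year}.
This closure contains every attribute of Student1, so Student1 ∩ Student2 → Student1. The join is lossless.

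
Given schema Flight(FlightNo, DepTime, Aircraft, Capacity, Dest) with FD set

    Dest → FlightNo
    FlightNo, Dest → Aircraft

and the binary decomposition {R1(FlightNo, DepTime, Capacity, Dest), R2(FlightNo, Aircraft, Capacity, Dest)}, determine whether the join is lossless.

Common attributes: R1 ∩ R2 = {FlightNo, Capacity, Dest}.
Closure of {FlightNo, Capacity, Dest}: FlightNo, Dest → Aircraft applies, adding Aircraft. So (FlightNo, Capacity, Dest)⁺ = {FlightNo, Aircraft, Capacity, Dest}.
This closure contains every attribute of R2, so R1 ∩ R2 → R2. The join is lossless.

Yes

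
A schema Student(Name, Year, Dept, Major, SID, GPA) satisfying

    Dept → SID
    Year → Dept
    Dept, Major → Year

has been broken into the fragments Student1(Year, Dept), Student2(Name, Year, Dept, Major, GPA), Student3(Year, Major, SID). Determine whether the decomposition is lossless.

Chase test. Columns are Name, Year, Dept, Major, SID, GPA; row i has aⱼ where attribute j ∈ Studenti, else bᵢⱼ.
Initial tableau (one row per fragment):
  row 1: b11 a2 a3 b14 b15 b16
  row 2: a1 a2 a3 a4 b25 a6
  row 3: b31 a2 b33 a4 a5 b36
Rows 1 and 2 agree on Dept; apply Dept→SID and equate their SID entries.
Rows 1 and 3 agree on Year; apply Year→Dept and equate their Dept entries.
Rows 1 and 3 agree on Dept; apply Dept→SID and equate their SID entries.
Row 2 is now all distinguished symbols — the join is lossless.

Yes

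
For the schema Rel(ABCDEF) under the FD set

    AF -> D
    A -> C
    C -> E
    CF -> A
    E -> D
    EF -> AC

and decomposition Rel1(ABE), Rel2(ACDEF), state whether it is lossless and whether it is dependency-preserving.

Lossless test: (AE)⁺ = {ACDE}, which is a superkey of neither fragment — lossy.
Dependency preservation: every FD's attributes lie within a single fragment, so each can be enforced locally — preserved.

lossy but dependency-preserving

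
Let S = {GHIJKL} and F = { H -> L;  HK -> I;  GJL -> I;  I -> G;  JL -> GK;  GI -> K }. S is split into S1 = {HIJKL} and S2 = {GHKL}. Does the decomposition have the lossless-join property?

Common attributes: S1 ∩ S2 = {HKL}.
Closure of {HKL}: HK → I applies, adding I; I → G applies, adding G. So (HKL)⁺ = {GHIKL}.
This closure contains every attribute of S2, so S1 ∩ S2 → S2. The join is lossless.

Yes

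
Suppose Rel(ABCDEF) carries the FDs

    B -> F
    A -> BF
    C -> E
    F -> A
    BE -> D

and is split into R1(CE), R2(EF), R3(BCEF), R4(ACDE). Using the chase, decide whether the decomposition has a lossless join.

Chase test. Columns are ABCDEF; row i has aⱼ where attribute j ∈ Ri, else bᵢⱼ.
Initial tableau (one row per fragment):
  row 1: b11 b12 a3 b14 a5 b16
  row 2: b21 b22 b23 b24 a5 a6
  row 3: b31 a2 a3 b34 a5 a6
  row 4: a1 b42 a3 a4 a5 b46
Rows 2 and 3 agree on F; apply F→A and equate their A entries.
Rows 2 and 3 agree on A; apply A→BF and equate their BF entries.
Rows 2 and 3 agree on BE; apply BE→D and equate their D entries.
No row becomes fully distinguished — the join is lossy.

No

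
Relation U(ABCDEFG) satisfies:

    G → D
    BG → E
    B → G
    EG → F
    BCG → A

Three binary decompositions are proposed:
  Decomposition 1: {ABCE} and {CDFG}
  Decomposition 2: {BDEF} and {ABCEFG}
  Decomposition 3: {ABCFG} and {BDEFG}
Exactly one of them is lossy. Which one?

Decomposition 1: common = {C}, closure = {C} → lossy.
Decomposition 2: common = {BEF}, closure = {BDEFG} → lossless.
Decomposition 3: common = {BFG}, closure = {BDEFG} → lossless.

Decomposition 1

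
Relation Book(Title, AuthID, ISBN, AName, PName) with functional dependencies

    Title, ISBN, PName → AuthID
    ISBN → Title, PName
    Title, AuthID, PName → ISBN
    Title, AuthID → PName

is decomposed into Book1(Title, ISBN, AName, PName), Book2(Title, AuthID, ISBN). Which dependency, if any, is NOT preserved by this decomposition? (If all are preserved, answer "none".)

none

Title, ISBN, PName → AuthID: restricted closure across fragments reaches AuthID.
ISBN → Title, PName lies within Book1.
Title, AuthID, PName → ISBN: restricted closure across fragments reaches ISBN.
Title, AuthID → PName: restricted closure across fragments reaches PName.
Every dependency is enforceable on the fragments, so the decomposition is dependency-preserving.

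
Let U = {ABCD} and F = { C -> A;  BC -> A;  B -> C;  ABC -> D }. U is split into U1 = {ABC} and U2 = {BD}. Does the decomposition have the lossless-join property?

Common attributes: U1 ∩ U2 = {B}.
Closure of {B}: B → C applies, adding C; C → A applies, adding A; ABC → D applies, adding D. So (B)⁺ = {ABCD}.
This closure contains every attribute of U1, so U1 ∩ U2 → U1. The join is lossless.

Yes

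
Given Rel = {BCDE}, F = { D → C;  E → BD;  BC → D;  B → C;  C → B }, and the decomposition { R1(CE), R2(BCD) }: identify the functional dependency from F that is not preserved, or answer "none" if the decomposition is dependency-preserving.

none

D → C lies within R2.
E → BD: restricted closure across fragments reaches BD.
BC → D lies within R2.
B → C lies within R2.
C → B lies within R2.
Every dependency is enforceable on the fragments, so the decomposition is dependency-preserving.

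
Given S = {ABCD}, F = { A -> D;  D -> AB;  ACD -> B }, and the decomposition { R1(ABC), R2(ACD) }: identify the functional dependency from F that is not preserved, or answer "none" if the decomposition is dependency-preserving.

none

A → D lies within R2.
D → AB: restricted closure across fragments reaches AB.
ACD → B: restricted closure across fragments reaches B.
Every dependency is enforceable on the fragments, so the decomposition is dependency-preserving.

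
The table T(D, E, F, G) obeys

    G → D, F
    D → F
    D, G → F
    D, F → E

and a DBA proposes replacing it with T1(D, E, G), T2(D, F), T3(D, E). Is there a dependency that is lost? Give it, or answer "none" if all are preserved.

G → D, F: restricted closure across fragments reaches D, F.
D → F lies within T2.
D, G → F: restricted closure across fragments reaches F.
D, F → E: restricted closure across fragments reaches E.
Every dependency is enforceable on the fragments, so the decomposition is dependency-preserving.

none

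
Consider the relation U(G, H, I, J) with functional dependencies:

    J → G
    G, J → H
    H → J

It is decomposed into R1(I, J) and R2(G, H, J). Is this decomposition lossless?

Yes

Common attributes: R1 ∩ R2 = {J}.
Closure of {J}: J → G applies, adding G; G, J → H applies, adding H. So (J)⁺ = {G, H, J}.
This closure contains every attribute of R2, so R1 ∩ R2 → R2. The join is lossless.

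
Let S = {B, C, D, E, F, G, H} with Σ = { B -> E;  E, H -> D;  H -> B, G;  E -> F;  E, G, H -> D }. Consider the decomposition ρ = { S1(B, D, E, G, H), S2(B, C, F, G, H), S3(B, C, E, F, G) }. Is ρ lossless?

Chase test. Columns are B, C, D, E, F, G, H; row i has aⱼ where attribute j ∈ Si, else bᵢⱼ.
Initial tableau (one row per fragment):
  row 1: a1 b12 a3 a4 b15 a6 a7
  row 2: a1 a2 b23 b24 a5 a6 a7
  row 3: a1 a2 b33 a4 a5 a6 b37
Rows 1 and 2 agree on B; apply B→E and equate their E entries.
Rows 1 and 2 agree on E, H; apply E, H→D and equate their D entries.
Rows 1 and 2 agree on E; apply E→F and equate their F entries.
Row 2 is now all distinguished symbols — the join is lossless.

Yes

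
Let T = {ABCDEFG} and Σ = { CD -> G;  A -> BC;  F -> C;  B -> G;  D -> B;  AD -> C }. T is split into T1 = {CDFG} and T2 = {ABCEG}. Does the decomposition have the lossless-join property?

No

Common attributes: T1 ∩ T2 = {CG}.
No dependency enlarges {CG}, so (CG)⁺ = {CG}.
The closure contains neither all of T1 = {CDFG} nor all of T2 = {ABCEG}, so the common attributes are not a superkey of either fragment. The join is lossy.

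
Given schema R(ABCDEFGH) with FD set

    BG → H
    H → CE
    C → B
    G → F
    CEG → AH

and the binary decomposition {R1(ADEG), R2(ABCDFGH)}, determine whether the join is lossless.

Common attributes: R1 ∩ R2 = {ADG}.
Closure of {ADG}: G → F applies, adding F. So (ADG)⁺ = {ADFG}.
The closure contains neither all of R1 = {ADEG} nor all of R2 = {ABCDFGH}, so the common attributes are not a superkey of either fragment. The join is lossy.

No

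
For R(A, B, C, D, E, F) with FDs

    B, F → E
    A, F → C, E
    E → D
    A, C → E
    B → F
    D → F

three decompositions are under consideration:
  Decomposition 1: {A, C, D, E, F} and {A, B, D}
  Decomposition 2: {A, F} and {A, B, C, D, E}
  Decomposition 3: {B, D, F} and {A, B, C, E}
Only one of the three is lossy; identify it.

Decomposition 1: common = {A, D}, closure = {A, C, D, E, F} → lossless.
Decomposition 2: common = {A}, closure = {A} → lossy.
Decomposition 3: common = {B}, closure = {B, D, E, F} → lossless.

Decomposition 2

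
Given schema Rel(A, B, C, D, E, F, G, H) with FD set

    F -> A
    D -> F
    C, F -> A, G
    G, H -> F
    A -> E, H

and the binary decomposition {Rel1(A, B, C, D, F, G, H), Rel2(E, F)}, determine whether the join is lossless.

Common attributes: Rel1 ∩ Rel2 = {F}.
Closure of {F}: F → A applies, adding A; A → E, H applies, adding E, H. So (F)⁺ = {A, E, F, H}.
This closure contains every attribute of Rel2, so Rel1 ∩ Rel2 → Rel2. The join is lossless.

Yes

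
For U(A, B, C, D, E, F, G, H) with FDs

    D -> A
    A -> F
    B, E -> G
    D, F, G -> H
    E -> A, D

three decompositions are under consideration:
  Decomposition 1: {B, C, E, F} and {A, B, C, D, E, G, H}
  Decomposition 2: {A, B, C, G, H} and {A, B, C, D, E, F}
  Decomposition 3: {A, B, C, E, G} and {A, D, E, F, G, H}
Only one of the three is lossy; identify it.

Decomposition 1: common = {B, C, E}, closure = {A, B, C, D, E, F, G, H} → lossless.
Decomposition 2: common = {A, B, C}, closure = {A, B, C, F} → lossy.
Decomposition 3: common = {A, E, G}, closure = {A, D, E, F, G, H} → lossless.

Decomposition 2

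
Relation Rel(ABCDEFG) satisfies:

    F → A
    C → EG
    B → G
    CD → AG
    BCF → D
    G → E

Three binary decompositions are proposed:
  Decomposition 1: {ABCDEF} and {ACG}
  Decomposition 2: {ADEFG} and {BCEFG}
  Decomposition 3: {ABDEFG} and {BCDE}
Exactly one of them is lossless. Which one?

Decomposition 1

Decomposition 1: common = {AC}, closure = {ACEG} → lossless.
Decomposition 2: common = {EFG}, closure = {AEFG} → lossy.
Decomposition 3: common = {BDE}, closure = {BDEG} → lossy.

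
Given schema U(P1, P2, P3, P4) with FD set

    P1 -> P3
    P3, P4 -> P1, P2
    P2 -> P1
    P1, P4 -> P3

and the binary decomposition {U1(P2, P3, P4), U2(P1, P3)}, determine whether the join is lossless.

Common attributes: U1 ∩ U2 = {P3}.
No dependency enlarges {P3}, so (P3)⁺ = {P3}.
The closure contains neither all of U1 = {P2, P3, P4} nor all of U2 = {P1, P3}, so the common attributes are not a superkey of either fragment. The join is lossy.

No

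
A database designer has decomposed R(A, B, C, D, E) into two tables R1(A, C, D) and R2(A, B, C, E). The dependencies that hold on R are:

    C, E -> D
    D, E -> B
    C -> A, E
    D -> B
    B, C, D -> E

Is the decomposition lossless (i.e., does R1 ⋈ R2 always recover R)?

Common attributes: R1 ∩ R2 = {A, C}.
Closure of {A, C}: C → A, E applies, adding E; C, E → D applies, adding D; D, E → B applies, adding B. So (A, C)⁺ = {A, B, C, D, E}.
This closure contains every attribute of R1, so R1 ∩ R2 → R1. The join is lossless.

Yes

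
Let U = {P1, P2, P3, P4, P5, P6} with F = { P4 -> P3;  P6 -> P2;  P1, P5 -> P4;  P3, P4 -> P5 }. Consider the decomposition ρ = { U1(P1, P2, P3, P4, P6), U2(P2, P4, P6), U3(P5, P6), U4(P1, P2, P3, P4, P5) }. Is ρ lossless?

Yes

Chase test. Columns are P1, P2, P3, P4, P5, P6; row i has aⱼ where attribute j ∈ Ui, else bᵢⱼ.
Initial tableau (one row per fragment):
  row 1: a1 a2 a3 a4 b15 a6
  row 2: b21 a2 b23 a4 b25 a6
  row 3: b31 b32 b33 b34 a5 a6
  row 4: a1 a2 a3 a4 a5 b46
Rows 1 and 2 agree on P4; apply P4→P3 and equate their P3 entries.
Rows 1 and 3 agree on P6; apply P6→P2 and equate their P2 entries.
Rows 1 and 2 agree on P3, P4; apply P3, P4→P5 and equate their P5 entries.
Rows 1 and 4 agree on P3, P4; apply P3, P4→P5 and equate their P5 entries.
Row 1 is now all distinguished symbols — the join is lossless.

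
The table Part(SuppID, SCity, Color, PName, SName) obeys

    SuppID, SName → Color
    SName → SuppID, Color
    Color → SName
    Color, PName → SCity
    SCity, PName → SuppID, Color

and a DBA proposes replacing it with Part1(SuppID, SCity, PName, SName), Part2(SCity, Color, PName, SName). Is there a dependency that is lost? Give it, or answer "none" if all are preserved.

SuppID, SName → Color: restricted closure across fragments reaches Color.
SName → SuppID, Color: restricted closure across fragments reaches SuppID, Color.
Color → SName lies within Part2.
Color, PName → SCity lies within Part2.
SCity, PName → SuppID, Color: restricted closure across fragments reaches SuppID, Color.
Every dependency is enforceable on the fragments, so the decomposition is dependency-preserving.

none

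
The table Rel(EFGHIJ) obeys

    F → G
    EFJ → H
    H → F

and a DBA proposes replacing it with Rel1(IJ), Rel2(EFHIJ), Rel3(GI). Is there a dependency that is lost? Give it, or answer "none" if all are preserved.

Check F → G: no single fragment contains all of {FG}, and the restricted closure of {F} across the fragments never reaches {G}.
EFJ → H is preserved.
H → F is preserved.

F → G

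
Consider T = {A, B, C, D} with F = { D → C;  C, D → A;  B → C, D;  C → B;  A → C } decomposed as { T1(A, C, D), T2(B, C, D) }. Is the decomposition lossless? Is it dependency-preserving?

Lossless test: (C, D)⁺ = {A, B, C, D}, which contains all of one fragment — lossless.
Dependency preservation: every FD's attributes lie within a single fragment, so each can be enforced locally — preserved.

lossless and dependency-preserving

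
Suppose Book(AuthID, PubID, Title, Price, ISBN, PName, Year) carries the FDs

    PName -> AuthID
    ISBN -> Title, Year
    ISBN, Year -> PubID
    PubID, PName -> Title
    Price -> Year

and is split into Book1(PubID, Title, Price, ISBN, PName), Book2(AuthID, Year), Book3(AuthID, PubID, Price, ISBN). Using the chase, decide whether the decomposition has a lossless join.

No

Chase test. Columns are AuthID, PubID, Title, Price, ISBN, PName, Year; row i has aⱼ where attribute j ∈ Booki, else bᵢⱼ.
Initial tableau (one row per fragment):
  row 1: b11 a2 a3 a4 a5 a6 b17
  row 2: a1 b22 b23 b24 b25 b26 a7
  row 3: a1 a2 b33 a4 a5 b36 b37
Rows 1 and 3 agree on ISBN; apply ISBN→Title, Year and equate their Title, Year entries.
No row becomes fully distinguished — the join is lossy.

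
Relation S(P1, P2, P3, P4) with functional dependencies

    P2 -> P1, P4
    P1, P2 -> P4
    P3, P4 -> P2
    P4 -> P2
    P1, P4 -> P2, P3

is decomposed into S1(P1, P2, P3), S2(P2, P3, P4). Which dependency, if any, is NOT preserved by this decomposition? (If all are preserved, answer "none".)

none

P2 → P1, P4: restricted closure across fragments reaches P1, P4.
P1, P2 → P4: restricted closure across fragments reaches P4.
P3, P4 → P2 lies within S2.
P4 → P2 lies within S2.
P1, P4 → P2, P3: restricted closure across fragments reaches P2, P3.
Every dependency is enforceable on the fragments, so the decomposition is dependency-preserving.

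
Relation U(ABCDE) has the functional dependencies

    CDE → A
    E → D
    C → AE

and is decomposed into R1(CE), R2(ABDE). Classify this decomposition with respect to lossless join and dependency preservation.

Lossless test: (E)⁺ = {DE}, which is a superkey of neither fragment — lossy.
Dependency preservation: the restricted closure of {CDE} across the fragments never reaches {A}, so CDE → A cannot be enforced without a join — not preserved.

lossy and not dependency-preserving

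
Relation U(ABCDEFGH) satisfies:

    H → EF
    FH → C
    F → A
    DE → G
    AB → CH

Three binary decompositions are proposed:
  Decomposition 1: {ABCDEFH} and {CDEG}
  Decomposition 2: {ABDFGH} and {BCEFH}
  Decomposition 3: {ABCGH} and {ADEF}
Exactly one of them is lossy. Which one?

Decomposition 1: common = {CDE}, closure = {CDEG} → lossless.
Decomposition 2: common = {BFH}, closure = {ABCEFH} → lossless.
Decomposition 3: common = {A}, closure = {A} → lossy.

Decomposition 3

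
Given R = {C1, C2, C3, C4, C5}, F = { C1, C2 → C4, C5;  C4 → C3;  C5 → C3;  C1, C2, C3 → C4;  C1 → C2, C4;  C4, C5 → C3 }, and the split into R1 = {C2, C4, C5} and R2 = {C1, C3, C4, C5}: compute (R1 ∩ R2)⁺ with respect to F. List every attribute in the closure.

C3, C4, C5

R1 ∩ R2 = {C4, C5}.
C4 → C3 applies, adding C3
Closure: {C3, C4, C5}.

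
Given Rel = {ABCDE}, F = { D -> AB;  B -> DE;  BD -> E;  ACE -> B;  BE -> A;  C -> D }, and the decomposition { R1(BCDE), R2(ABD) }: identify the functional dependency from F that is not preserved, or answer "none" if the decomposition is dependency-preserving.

D → AB lies within R2.
B → DE lies within R1.
BD → E lies within R1.
ACE → B: restricted closure across fragments reaches B.
BE → A: restricted closure across fragments reaches A.
C → D lies within R1.
Every dependency is enforceable on the fragments, so the decomposition is dependency-preserving.

none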